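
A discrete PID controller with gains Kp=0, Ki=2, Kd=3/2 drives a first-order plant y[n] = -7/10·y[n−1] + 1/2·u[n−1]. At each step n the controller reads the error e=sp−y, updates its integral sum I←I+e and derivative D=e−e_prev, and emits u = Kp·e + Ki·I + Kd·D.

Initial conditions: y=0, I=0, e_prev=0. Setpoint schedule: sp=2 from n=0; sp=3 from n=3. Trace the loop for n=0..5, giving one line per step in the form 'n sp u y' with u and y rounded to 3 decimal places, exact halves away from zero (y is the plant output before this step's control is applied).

0 2 7.000 0.000
1 2 -4.250 3.500
2 2 26.263 -4.575
3 3 -42.381 16.334
4 3 132.167 -32.624
5 3 -295.426 88.920

(exact arithmetic carried between steps; '≈' marks a value shown rounded to 6 d.p. or computed from one; I and e_prev carry over from the previous line; the table rounds u and y to 3 d.p., halves away from zero)
n=0: y=0, sp=2, e=sp−y=2; I=2, D=e−e_prev=2; u=0·2+2·2+3/2·2=7; next y=-7/10·0+1/2·7=3.5
n=1: y=3.5, sp=2, e=sp−y=-1.5; I=0.5, D=e−e_prev=-3.5; u=0·(-1.5)+2·0.5+3/2·(-3.5)=-4.25; next y=-7/10·3.5+1/2·(-4.25)=-4.575
n=2: y=-4.575, sp=2, e=sp−y=6.575; I=7.075, D=e−e_prev=8.075; u=0·6.575+2·7.075+3/2·8.075=26.2625; next y=-7/10·(-4.575)+1/2·26.2625=16.33375
n=3: y=16.33375, sp=3, e=sp−y=-13.33375; I=-6.25875, D=e−e_prev=-19.90875; u=0·(-13.33375)+2·(-6.25875)+3/2·(-19.90875)=-42.380625; next y=-7/10·16.33375+1/2·(-42.380625)≈-32.623938
n=4: y≈-32.623938, sp=3, e=sp−y≈35.623938; I≈29.365188, D=e−e_prev≈48.957688; u=0·35.623938+2·29.365188+3/2·48.957688≈132.166906; next y=-7/10·(-32.623938)+1/2·132.166906≈88.920209
n=5: y≈88.920209, sp=3, e=sp−y≈-85.920209; I≈-56.555022, D=e−e_prev≈-121.544147; u=0·(-85.920209)+2·(-56.555022)+3/2·(-121.544147)≈-295.426264; next y=-7/10·88.920209+1/2·(-295.426264)≈-209.957279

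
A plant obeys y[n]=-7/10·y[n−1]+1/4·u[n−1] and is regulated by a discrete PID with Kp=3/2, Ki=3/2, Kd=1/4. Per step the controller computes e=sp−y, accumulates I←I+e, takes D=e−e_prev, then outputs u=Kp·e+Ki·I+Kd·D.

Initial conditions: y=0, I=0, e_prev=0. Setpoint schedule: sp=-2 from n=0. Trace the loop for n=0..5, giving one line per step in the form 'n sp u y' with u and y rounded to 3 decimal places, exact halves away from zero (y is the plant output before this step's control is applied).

(exact arithmetic carried between steps; '≈' marks a value shown rounded to 6 d.p. or computed from one; I and e_prev carry over from the previous line; the table rounds u and y to 3 d.p., halves away from zero)
n=0: y=0, sp=-2, e=sp−y=-2; I=-2, D=e−e_prev=-2; u=3/2·(-2)+3/2·(-2)+1/4·(-2)=-6.5; next y=-7/10·0+1/4·(-6.5)=-1.625
n=1: y=-1.625, sp=-2, e=sp−y=-0.375; I=-2.375, D=e−e_prev=1.625; u=3/2·(-0.375)+3/2·(-2.375)+1/4·1.625=-3.71875; next y=-7/10·(-1.625)+1/4·(-3.71875)≈0.207813
n=2: y≈0.207813, sp=-2, e=sp−y≈-2.207813; I≈-4.582813, D=e−e_prev≈-1.832813; u=3/2·(-2.207813)+3/2·(-4.582813)+1/4·(-1.832813)≈-10.644141; next y=-7/10·0.207813+1/4·(-10.644141)≈-2.806504
n=3: y≈-2.806504, sp=-2, e=sp−y≈0.806504; I≈-3.776309, D=e−e_prev≈3.014316; u=3/2·0.806504+3/2·(-3.776309)+1/4·3.014316≈-3.701128; next y=-7/10·(-2.806504)+1/4·(-3.701128)≈1.039271
n=4: y≈1.039271, sp=-2, e=sp−y≈-3.039271; I≈-6.815579, D=e−e_prev≈-3.845775; u=3/2·(-3.039271)+3/2·(-6.815579)+1/4·(-3.845775)≈-15.743719; next y=-7/10·1.039271+1/4·(-15.743719)≈-4.663419
n=5: y≈-4.663419, sp=-2, e=sp−y≈2.663419; I≈-4.152160, D=e−e_prev≈5.702690; u=3/2·2.663419+3/2·(-4.152160)+1/4·5.702690≈-0.807439; next y=-7/10·(-4.663419)+1/4·(-0.807439)≈3.062534

0 -2 -6.500 0.000
1 -2 -3.719 -1.625
2 -2 -10.644 0.208
3 -2 -3.701 -2.807
4 -2 -15.744 1.039
5 -2 -0.807 -4.663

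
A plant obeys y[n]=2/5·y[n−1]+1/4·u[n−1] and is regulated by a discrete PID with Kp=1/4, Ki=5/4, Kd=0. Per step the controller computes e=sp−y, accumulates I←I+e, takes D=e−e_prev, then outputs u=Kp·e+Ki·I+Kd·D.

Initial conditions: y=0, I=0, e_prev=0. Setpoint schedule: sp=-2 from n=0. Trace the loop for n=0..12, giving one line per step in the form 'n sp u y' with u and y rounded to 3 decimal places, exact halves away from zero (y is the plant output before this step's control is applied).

(exact arithmetic carried between steps; '≈' marks a value shown rounded to 6 d.p. or computed from one; I and e_prev carry over from the previous line; the table rounds u and y to 3 d.p., halves away from zero)
n=0: y=0, sp=-2, e=sp−y=-2; I=-2, D=e−e_prev=-2; u=1/4·(-2)+5/4·(-2)+0·(-2)=-3; next y=2/5·0+1/4·(-3)=-0.75
n=1: y=-0.75, sp=-2, e=sp−y=-1.25; I=-3.25, D=e−e_prev=0.75; u=1/4·(-1.25)+5/4·(-3.25)+0·0.75=-4.375; next y=2/5·(-0.75)+1/4·(-4.375)=-1.39375
n=2: y=-1.39375, sp=-2, e=sp−y=-0.60625; I=-3.85625, D=e−e_prev=0.64375; u=1/4·(-0.60625)+5/4·(-3.85625)+0·0.64375=-4.971875; next y=2/5·(-1.39375)+1/4·(-4.971875)≈-1.800469
n=3: y≈-1.800469, sp=-2, e=sp−y≈-0.199531; I≈-4.055781, D=e−e_prev≈0.406719; u=1/4·(-0.199531)+5/4·(-4.055781)+0·0.406719≈-5.119609; next y=2/5·(-1.800469)+1/4·(-5.119609)≈-2.000090
n=4: y≈-2.000090, sp=-2, e=sp−y≈0.000090; I≈-4.055691, D=e−e_prev≈0.199621; u=1/4·0.000090+5/4·(-4.055691)+0·0.199621≈-5.069592; next y=2/5·(-2.000090)+1/4·(-5.069592)≈-2.067434
n=5: y≈-2.067434, sp=-2, e=sp−y≈0.067434; I≈-3.988258, D=e−e_prev≈0.067344; u=1/4·0.067434+5/4·(-3.988258)+0·0.067344≈-4.968463; next y=2/5·(-2.067434)+1/4·(-4.968463)≈-2.069089
n=6: y≈-2.069089, sp=-2, e=sp−y≈0.069089; I≈-3.919168, D=e−e_prev≈0.001656; u=1/4·0.069089+5/4·(-3.919168)+0·0.001656≈-4.881688; next y=2/5·(-2.069089)+1/4·(-4.881688)≈-2.048058
n=7: y≈-2.048058, sp=-2, e=sp−y≈0.048058; I≈-3.871110, D=e−e_prev≈-0.021032; u=1/4·0.048058+5/4·(-3.871110)+0·(-0.021032)≈-4.826874; next y=2/5·(-2.048058)+1/4·(-4.826874)≈-2.025941
n=8: y≈-2.025941, sp=-2, e=sp−y≈0.025941; I≈-3.845169, D=e−e_prev≈-0.022116; u=1/4·0.025941+5/4·(-3.845169)+0·(-0.022116)≈-4.799976; next y=2/5·(-2.025941)+1/4·(-4.799976)≈-2.010371
n=9: y≈-2.010371, sp=-2, e=sp−y≈0.010371; I≈-3.834798, D=e−e_prev≈-0.015571; u=1/4·0.010371+5/4·(-3.834798)+0·(-0.015571)≈-4.790905; next y=2/5·(-2.010371)+1/4·(-4.790905)≈-2.001875
n=10: y≈-2.001875, sp=-2, e=sp−y≈0.001875; I≈-3.832924, D=e−e_prev≈-0.008496; u=1/4·0.001875+5/4·(-3.832924)+0·(-0.008496)≈-4.790686; next y=2/5·(-2.001875)+1/4·(-4.790686)≈-1.998421
n=11: y≈-1.998421, sp=-2, e=sp−y≈-0.001579; I≈-3.834502, D=e−e_prev≈-0.003453; u=1/4·(-0.001579)+5/4·(-3.834502)+0·(-0.003453)≈-4.793523; next y=2/5·(-1.998421)+1/4·(-4.793523)≈-1.997749
n=12: y≈-1.997749, sp=-2, e=sp−y≈-0.002251; I≈-3.836753, D=e−e_prev≈-0.000672; u=1/4·(-0.002251)+5/4·(-3.836753)+0·(-0.000672)≈-4.796504; next y=2/5·(-1.997749)+1/4·(-4.796504)≈-1.998226

0 -2 -3.000 0.000
1 -2 -4.375 -0.750
2 -2 -4.972 -1.394
3 -2 -5.120 -1.800
4 -2 -5.070 -2.000
5 -2 -4.968 -2.067
6 -2 -4.882 -2.069
7 -2 -4.827 -2.048
8 -2 -4.800 -2.026
9 -2 -4.791 -2.010
10 -2 -4.791 -2.002
11 -2 -4.794 -1.998
12 -2 -4.797 -1.998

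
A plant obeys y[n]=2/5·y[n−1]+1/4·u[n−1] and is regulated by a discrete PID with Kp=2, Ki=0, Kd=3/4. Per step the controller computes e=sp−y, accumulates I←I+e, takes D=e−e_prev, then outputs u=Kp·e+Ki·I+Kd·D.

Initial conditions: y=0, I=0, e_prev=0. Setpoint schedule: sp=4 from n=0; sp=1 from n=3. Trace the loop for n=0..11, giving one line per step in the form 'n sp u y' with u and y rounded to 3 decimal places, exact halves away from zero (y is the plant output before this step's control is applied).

0 4 11.000 0.000
1 4 0.438 2.750
2 4 6.737 1.209
3 1 -5.305 2.168
4 1 4.888 -0.459
5 1 -1.200 1.038
6 1 2.462 0.115
7 1 0.267 0.662
8 1 1.585 0.331
9 1 0.795 0.529
10 1 1.269 0.410
11 1 0.984 0.481

(exact arithmetic carried between steps; '≈' marks a value shown rounded to 6 d.p. or computed from one; I and e_prev carry over from the previous line; the table rounds u and y to 3 d.p., halves away from zero)
n=0: y=0, sp=4, e=sp−y=4; I=4, D=e−e_prev=4; u=2·4+0·4+3/4·4=11; next y=2/5·0+1/4·11=2.75
n=1: y=2.75, sp=4, e=sp−y=1.25; I=5.25, D=e−e_prev=-2.75; u=2·1.25+0·5.25+3/4·(-2.75)=0.4375; next y=2/5·2.75+1/4·0.4375=1.209375
n=2: y=1.209375, sp=4, e=sp−y=2.790625; I=8.040625, D=e−e_prev=1.540625; u=2·2.790625+0·8.040625+3/4·1.540625≈6.736719; next y=2/5·1.209375+1/4·6.736719≈2.167930
n=3: y≈2.167930, sp=1, e=sp−y≈-1.167930; I≈6.872695, D=e−e_prev≈-3.958555; u=2·(-1.167930)+0·6.872695+3/4·(-3.958555)≈-5.304775; next y=2/5·2.167930+1/4·(-5.304775)≈-0.459022
n=4: y≈-0.459022, sp=1, e=sp−y≈1.459022; I≈8.331717, D=e−e_prev≈2.626952; u=2·1.459022+0·8.331717+3/4·2.626952≈4.888258; next y=2/5·(-0.459022)+1/4·4.888258≈1.038456
n=5: y≈1.038456, sp=1, e=sp−y≈-0.038456; I≈8.293262, D=e−e_prev≈-1.497478; u=2·(-0.038456)+0·8.293262+3/4·(-1.497478)≈-1.200019; next y=2/5·1.038456+1/4·(-1.200019)≈0.115377
n=6: y≈0.115377, sp=1, e=sp−y≈0.884623; I≈9.177884, D=e−e_prev≈0.923078; u=2·0.884623+0·9.177884+3/4·0.923078≈2.461554; next y=2/5·0.115377+1/4·2.461554≈0.661539
n=7: y≈0.661539, sp=1, e=sp−y≈0.338461; I≈9.516345, D=e−e_prev≈-0.546162; u=2·0.338461+0·9.516345+3/4·(-0.546162)≈0.267300; next y=2/5·0.661539+1/4·0.267300≈0.331441
n=8: y≈0.331441, sp=1, e=sp−y≈0.668559; I≈10.184904, D=e−e_prev≈0.330099; u=2·0.668559+0·10.184904+3/4·0.330099≈1.584693; next y=2/5·0.331441+1/4·1.584693≈0.528749
n=9: y≈0.528749, sp=1, e=sp−y≈0.471251; I≈10.656155, D=e−e_prev≈-0.197309; u=2·0.471251+0·10.656155+3/4·(-0.197309)≈0.794520; next y=2/5·0.528749+1/4·0.794520≈0.410130
n=10: y≈0.410130, sp=1, e=sp−y≈0.589870; I≈11.246025, D=e−e_prev≈0.118620; u=2·0.589870+0·11.246025+3/4·0.118620≈1.268706; next y=2/5·0.410130+1/4·1.268706≈0.481228
n=11: y≈0.481228, sp=1, e=sp−y≈0.518772; I≈11.764797, D=e−e_prev≈-0.071099; u=2·0.518772+0·11.764797+3/4·(-0.071099)≈0.984220; next y=2/5·0.481228+1/4·0.984220≈0.438546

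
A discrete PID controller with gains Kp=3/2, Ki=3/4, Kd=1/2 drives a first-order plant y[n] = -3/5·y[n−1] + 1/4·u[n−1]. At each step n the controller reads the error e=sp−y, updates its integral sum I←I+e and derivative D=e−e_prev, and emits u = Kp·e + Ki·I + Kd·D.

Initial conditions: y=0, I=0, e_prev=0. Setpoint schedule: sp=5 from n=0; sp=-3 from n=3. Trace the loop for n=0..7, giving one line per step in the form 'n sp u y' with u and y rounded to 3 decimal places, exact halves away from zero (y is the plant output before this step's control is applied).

0 5 13.750 0.000
1 5 5.547 3.438
2 5 19.749 -0.676
3 -3 -16.602 5.343
4 -3 19.072 -7.356
5 -3 -29.489 9.182
6 -3 30.317 -12.881
7 -3 -50.824 15.308

(exact arithmetic carried between steps; '≈' marks a value shown rounded to 6 d.p. or computed from one; I and e_prev carry over from the previous line; the table rounds u and y to 3 d.p., halves away from zero)
n=0: y=0, sp=5, e=sp−y=5; I=5, D=e−e_prev=5; u=3/2·5+3/4·5+1/2·5=13.75; next y=-3/5·0+1/4·13.75=3.4375
n=1: y=3.4375, sp=5, e=sp−y=1.5625; I=6.5625, D=e−e_prev=-3.4375; u=3/2·1.5625+3/4·6.5625+1/2·(-3.4375)=5.546875; next y=-3/5·3.4375+1/4·5.546875≈-0.675781
n=2: y≈-0.675781, sp=5, e=sp−y≈5.675781; I≈12.238281, D=e−e_prev≈4.113281; u=3/2·5.675781+3/4·12.238281+1/2·4.113281≈19.749023; next y=-3/5·(-0.675781)+1/4·19.749023≈5.342725
n=3: y≈5.342725, sp=-3, e=sp−y≈-8.342725; I≈3.895557, D=e−e_prev≈-14.018506; u=3/2·(-8.342725)+3/4·3.895557+1/2·(-14.018506)≈-16.601672; next y=-3/5·5.342725+1/4·(-16.601672)≈-7.356053
n=4: y≈-7.356053, sp=-3, e=sp−y≈4.356053; I≈8.251609, D=e−e_prev≈12.698777; u=3/2·4.356053+3/4·8.251609+1/2·12.698777≈19.072175; next y=-3/5·(-7.356053)+1/4·19.072175≈9.181675
n=5: y≈9.181675, sp=-3, e=sp−y≈-12.181675; I≈-3.930066, D=e−e_prev≈-16.537728; u=3/2·(-12.181675)+3/4·(-3.930066)+1/2·(-16.537728)≈-29.488927; next y=-3/5·9.181675+1/4·(-29.488927)≈-12.881237
n=6: y≈-12.881237, sp=-3, e=sp−y≈9.881237; I≈5.951171, D=e−e_prev≈22.062913; u=3/2·9.881237+3/4·5.951171+1/2·22.062913≈30.316690; next y=-3/5·(-12.881237)+1/4·30.316690≈15.307915
n=7: y≈15.307915, sp=-3, e=sp−y≈-18.307915; I≈-12.356744, D=e−e_prev≈-28.189152; u=3/2·(-18.307915)+3/4·(-12.356744)+1/2·(-28.189152)≈-50.824006; next y=-3/5·15.307915+1/4·(-50.824006)≈-21.890750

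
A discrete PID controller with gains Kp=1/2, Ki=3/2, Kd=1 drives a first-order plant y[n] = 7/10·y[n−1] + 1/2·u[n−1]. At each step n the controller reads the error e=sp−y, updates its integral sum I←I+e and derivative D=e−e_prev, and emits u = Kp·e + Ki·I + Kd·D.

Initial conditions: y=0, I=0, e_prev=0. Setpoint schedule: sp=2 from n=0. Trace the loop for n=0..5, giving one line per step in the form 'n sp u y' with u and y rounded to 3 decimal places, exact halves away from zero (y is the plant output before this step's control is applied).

(exact arithmetic carried between steps; '≈' marks a value shown rounded to 6 d.p. or computed from one; I and e_prev carry over from the previous line; the table rounds u and y to 3 d.p., halves away from zero)
n=0: y=0, sp=2, e=sp−y=2; I=2, D=e−e_prev=2; u=1/2·2+3/2·2+1·2=6; next y=7/10·0+1/2·6=3
n=1: y=3, sp=2, e=sp−y=-1; I=1, D=e−e_prev=-3; u=1/2·(-1)+3/2·1+1·(-3)=-2; next y=7/10·3+1/2·(-2)=1.1
n=2: y=1.1, sp=2, e=sp−y=0.9; I=1.9, D=e−e_prev=1.9; u=1/2·0.9+3/2·1.9+1·1.9=5.2; next y=7/10·1.1+1/2·5.2=3.37
n=3: y=3.37, sp=2, e=sp−y=-1.37; I=0.53, D=e−e_prev=-2.27; u=1/2·(-1.37)+3/2·0.53+1·(-2.27)=-2.16; next y=7/10·3.37+1/2·(-2.16)=1.279
n=4: y=1.279, sp=2, e=sp−y=0.721; I=1.251, D=e−e_prev=2.091; u=1/2·0.721+3/2·1.251+1·2.091=4.328; next y=7/10·1.279+1/2·4.328=3.0593
n=5: y=3.0593, sp=2, e=sp−y=-1.0593; I=0.1917, D=e−e_prev=-1.7803; u=1/2·(-1.0593)+3/2·0.1917+1·(-1.7803)=-2.0224; next y=7/10·3.0593+1/2·(-2.0224)=1.13031

0 2 6.000 0.000
1 2 -2.000 3.000
2 2 5.200 1.100
3 2 -2.160 3.370
4 2 4.328 1.279
5 2 -2.022 3.059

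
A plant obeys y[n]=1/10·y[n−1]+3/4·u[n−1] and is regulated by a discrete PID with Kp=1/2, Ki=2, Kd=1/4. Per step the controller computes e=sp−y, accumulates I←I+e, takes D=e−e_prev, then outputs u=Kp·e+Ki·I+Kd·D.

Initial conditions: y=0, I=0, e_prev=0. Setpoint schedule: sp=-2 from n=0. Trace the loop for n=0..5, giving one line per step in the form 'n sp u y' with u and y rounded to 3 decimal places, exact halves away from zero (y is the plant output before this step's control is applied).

(exact arithmetic carried between steps; '≈' marks a value shown rounded to 6 d.p. or computed from one; I and e_prev carry over from the previous line; the table rounds u and y to 3 d.p., halves away from zero)
n=0: y=0, sp=-2, e=sp−y=-2; I=-2, D=e−e_prev=-2; u=1/2·(-2)+2·(-2)+1/4·(-2)=-5.5; next y=1/10·0+3/4·(-5.5)=-4.125
n=1: y=-4.125, sp=-2, e=sp−y=2.125; I=0.125, D=e−e_prev=4.125; u=1/2·2.125+2·0.125+1/4·4.125=2.34375; next y=1/10·(-4.125)+3/4·2.34375≈1.345313
n=2: y≈1.345313, sp=-2, e=sp−y≈-3.345313; I≈-3.220313, D=e−e_prev≈-5.470313; u=1/2·(-3.345313)+2·(-3.220313)+1/4·(-5.470313)≈-9.480859; next y=1/10·1.345313+3/4·(-9.480859)≈-6.976113
n=3: y≈-6.976113, sp=-2, e=sp−y≈4.976113; I≈1.755801, D=e−e_prev≈8.321426; u=1/2·4.976113+2·1.755801+1/4·8.321426≈8.080015; next y=1/10·(-6.976113)+3/4·8.080015≈5.362400
n=4: y≈5.362400, sp=-2, e=sp−y≈-7.362400; I≈-5.606599, D=e−e_prev≈-12.338513; u=1/2·(-7.362400)+2·(-5.606599)+1/4·(-12.338513)≈-17.979026; next y=1/10·5.362400+3/4·(-17.979026)≈-12.948029
n=5: y≈-12.948029, sp=-2, e=sp−y≈10.948029; I≈5.341431, D=e−e_prev≈18.310429; u=1/2·10.948029+2·5.341431+1/4·18.310429≈20.734483; next y=1/10·(-12.948029)+3/4·20.734483≈14.256059

0 -2 -5.500 0.000
1 -2 2.344 -4.125
2 -2 -9.481 1.345
3 -2 8.080 -6.976
4 -2 -17.979 5.362
5 -2 20.734 -12.948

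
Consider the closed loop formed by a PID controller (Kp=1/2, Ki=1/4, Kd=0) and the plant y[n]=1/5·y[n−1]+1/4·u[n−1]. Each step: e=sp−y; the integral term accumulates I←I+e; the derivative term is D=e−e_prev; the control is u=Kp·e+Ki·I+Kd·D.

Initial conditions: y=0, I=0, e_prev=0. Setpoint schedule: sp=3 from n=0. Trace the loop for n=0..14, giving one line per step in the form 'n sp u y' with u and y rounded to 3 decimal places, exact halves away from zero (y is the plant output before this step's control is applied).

(exact arithmetic carried between steps; '≈' marks a value shown rounded to 6 d.p. or computed from one; I and e_prev carry over from the previous line; the table rounds u and y to 3 d.p., halves away from zero)
n=0: y=0, sp=3, e=sp−y=3; I=3, D=e−e_prev=3; u=1/2·3+1/4·3+0·3=2.25; next y=1/5·0+1/4·2.25=0.5625
n=1: y=0.5625, sp=3, e=sp−y=2.4375; I=5.4375, D=e−e_prev=-0.5625; u=1/2·2.4375+1/4·5.4375+0·(-0.5625)=2.578125; next y=1/5·0.5625+1/4·2.578125≈0.757031
n=2: y≈0.757031, sp=3, e=sp−y≈2.242969; I≈7.680469, D=e−e_prev≈-0.194531; u=1/2·2.242969+1/4·7.680469+0·(-0.194531)≈3.041602; next y=1/5·0.757031+1/4·3.041602≈0.911807
n=3: y≈0.911807, sp=3, e=sp−y≈2.088193; I≈9.768662, D=e−e_prev≈-0.154775; u=1/2·2.088193+1/4·9.768662+0·(-0.154775)≈3.486262; next y=1/5·0.911807+1/4·3.486262≈1.053927
n=4: y≈1.053927, sp=3, e=sp−y≈1.946073; I≈11.714735, D=e−e_prev≈-0.142120; u=1/2·1.946073+1/4·11.714735+0·(-0.142120)≈3.901720; next y=1/5·1.053927+1/4·3.901720≈1.186215
n=5: y≈1.186215, sp=3, e=sp−y≈1.813785; I≈13.528520, D=e−e_prev≈-0.132289; u=1/2·1.813785+1/4·13.528520+0·(-0.132289)≈4.289022; next y=1/5·1.186215+1/4·4.289022≈1.309499
n=6: y≈1.309499, sp=3, e=sp−y≈1.690501; I≈15.219021, D=e−e_prev≈-0.123283; u=1/2·1.690501+1/4·15.219021+0·(-0.123283)≈4.650006; next y=1/5·1.309499+1/4·4.650006≈1.424401
n=7: y≈1.424401, sp=3, e=sp−y≈1.575599; I≈16.794620, D=e−e_prev≈-0.114903; u=1/2·1.575599+1/4·16.794620+0·(-0.114903)≈4.986454; next y=1/5·1.424401+1/4·4.986454≈1.531494
n=8: y≈1.531494, sp=3, e=sp−y≈1.468506; I≈18.263126, D=e−e_prev≈-0.107093; u=1/2·1.468506+1/4·18.263126+0·(-0.107093)≈5.300035; next y=1/5·1.531494+1/4·5.300035≈1.631307
n=9: y≈1.631307, sp=3, e=sp−y≈1.368693; I≈19.631819, D=e−e_prev≈-0.099814; u=1/2·1.368693+1/4·19.631819+0·(-0.099814)≈5.592301; next y=1/5·1.631307+1/4·5.592301≈1.724337
n=10: y≈1.724337, sp=3, e=sp−y≈1.275663; I≈20.907482, D=e−e_prev≈-0.093029; u=1/2·1.275663+1/4·20.907482+0·(-0.093029)≈5.864702; next y=1/5·1.724337+1/4·5.864702≈1.811043
n=11: y≈1.811043, sp=3, e=sp−y≈1.188957; I≈22.096439, D=e−e_prev≈-0.086706; u=1/2·1.188957+1/4·22.096439+0·(-0.086706)≈6.118588; next y=1/5·1.811043+1/4·6.118588≈1.891856
n=12: y≈1.891856, sp=3, e=sp−y≈1.108144; I≈23.204583, D=e−e_prev≈-0.080813; u=1/2·1.108144+1/4·23.204583+0·(-0.080813)≈6.355218; next y=1/5·1.891856+1/4·6.355218≈1.967176
n=13: y≈1.967176, sp=3, e=sp−y≈1.032824; I≈24.237408, D=e−e_prev≈-0.075320; u=1/2·1.032824+1/4·24.237408+0·(-0.075320)≈6.575764; next y=1/5·1.967176+1/4·6.575764≈2.037376
n=14: y≈2.037376, sp=3, e=sp−y≈0.962624; I≈25.200032, D=e−e_prev≈-0.070201; u=1/2·0.962624+1/4·25.200032+0·(-0.070201)≈6.781320; next y=1/5·2.037376+1/4·6.781320≈2.102805

0 3 2.250 0.000
1 3 2.578 0.563
2 3 3.042 0.757
3 3 3.486 0.912
4 3 3.902 1.054
5 3 4.289 1.186
6 3 4.650 1.309
7 3 4.986 1.424
8 3 5.300 1.531
9 3 5.592 1.631
10 3 5.865 1.724
11 3 6.119 1.811
12 3 6.355 1.892
13 3 6.576 1.967
14 3 6.781 2.037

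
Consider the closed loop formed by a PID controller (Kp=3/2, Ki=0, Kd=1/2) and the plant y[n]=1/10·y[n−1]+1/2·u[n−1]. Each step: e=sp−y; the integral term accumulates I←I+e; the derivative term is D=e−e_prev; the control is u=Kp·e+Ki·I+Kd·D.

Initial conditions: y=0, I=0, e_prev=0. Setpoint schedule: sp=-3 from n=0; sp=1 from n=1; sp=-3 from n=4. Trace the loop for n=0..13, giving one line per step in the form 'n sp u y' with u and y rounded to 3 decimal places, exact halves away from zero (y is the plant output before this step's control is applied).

(exact arithmetic carried between steps; '≈' marks a value shown rounded to 6 d.p. or computed from one; I and e_prev carry over from the previous line; the table rounds u and y to 3 d.p., halves away from zero)
n=0: y=0, sp=-3, e=sp−y=-3; I=-3, D=e−e_prev=-3; u=3/2·(-3)+0·(-3)+1/2·(-3)=-6; next y=1/10·0+1/2·(-6)=-3
n=1: y=-3, sp=1, e=sp−y=4; I=1, D=e−e_prev=7; u=3/2·4+0·1+1/2·7=9.5; next y=1/10·(-3)+1/2·9.5=4.45
n=2: y=4.45, sp=1, e=sp−y=-3.45; I=-2.45, D=e−e_prev=-7.45; u=3/2·(-3.45)+0·(-2.45)+1/2·(-7.45)=-8.9; next y=1/10·4.45+1/2·(-8.9)=-4.005
n=3: y=-4.005, sp=1, e=sp−y=5.005; I=2.555, D=e−e_prev=8.455; u=3/2·5.005+0·2.555+1/2·8.455=11.735; next y=1/10·(-4.005)+1/2·11.735=5.467
n=4: y=5.467, sp=-3, e=sp−y=-8.467; I=-5.912, D=e−e_prev=-13.472; u=3/2·(-8.467)+0·(-5.912)+1/2·(-13.472)=-19.4365; next y=1/10·5.467+1/2·(-19.4365)=-9.17155
n=5: y=-9.17155, sp=-3, e=sp−y=6.17155; I=0.25955, D=e−e_prev=14.63855; u=3/2·6.17155+0·0.25955+1/2·14.63855=16.5766; next y=1/10·(-9.17155)+1/2·16.5766=7.371145
n=6: y=7.371145, sp=-3, e=sp−y=-10.371145; I=-10.111595, D=e−e_prev=-16.542695; u=3/2·(-10.371145)+0·(-10.111595)+1/2·(-16.542695)=-23.828065; next y=1/10·7.371145+1/2·(-23.828065)=-11.176918
n=7: y=-11.176918, sp=-3, e=sp−y=8.176918; I=-1.934677, D=e−e_prev=18.548063; u=3/2·8.176918+0·(-1.934677)+1/2·18.548063≈21.539409; next y=1/10·(-11.176918)+1/2·21.539409≈9.652012
n=8: y≈9.652012, sp=-3, e=sp−y≈-12.652012; I≈-14.586689, D=e−e_prev≈-20.828930; u=3/2·(-12.652012)+0·(-14.586689)+1/2·(-20.828930)≈-29.392484; next y=1/10·9.652012+1/2·(-29.392484)≈-13.731041
n=9: y≈-13.731041, sp=-3, e=sp−y≈10.731041; I≈-3.855649, D=e−e_prev≈23.383053; u=3/2·10.731041+0·(-3.855649)+1/2·23.383053≈27.788088; next y=1/10·(-13.731041)+1/2·27.788088≈12.520940
n=10: y≈12.520940, sp=-3, e=sp−y≈-15.520940; I≈-19.376588, D=e−e_prev≈-26.251980; u=3/2·(-15.520940)+0·(-19.376588)+1/2·(-26.251980)≈-36.407400; next y=1/10·12.520940+1/2·(-36.407400)≈-16.951606
n=11: y≈-16.951606, sp=-3, e=sp−y≈13.951606; I≈-5.424983, D=e−e_prev≈29.472546; u=3/2·13.951606+0·(-5.424983)+1/2·29.472546≈35.663682; next y=1/10·(-16.951606)+1/2·35.663682≈16.136680
n=12: y≈16.136680, sp=-3, e=sp−y≈-19.136680; I≈-24.561663, D=e−e_prev≈-33.088286; u=3/2·(-19.136680)+0·(-24.561663)+1/2·(-33.088286)≈-45.249164; next y=1/10·16.136680+1/2·(-45.249164)≈-21.010914
n=13: y≈-21.010914, sp=-3, e=sp−y≈18.010914; I≈-6.550749, D=e−e_prev≈37.147594; u=3/2·18.010914+0·(-6.550749)+1/2·37.147594≈45.590168; next y=1/10·(-21.010914)+1/2·45.590168≈20.693992

0 -3 -6.000 0.000
1 1 9.500 -3.000
2 1 -8.900 4.450
3 1 11.735 -4.005
4 -3 -19.437 5.467
5 -3 16.577 -9.172
6 -3 -23.828 7.371
7 -3 21.539 -11.177
8 -3 -29.392 9.652
9 -3 27.788 -13.731
10 -3 -36.407 12.521
11 -3 35.664 -16.952
12 -3 -45.249 16.137
13 -3 45.590 -21.011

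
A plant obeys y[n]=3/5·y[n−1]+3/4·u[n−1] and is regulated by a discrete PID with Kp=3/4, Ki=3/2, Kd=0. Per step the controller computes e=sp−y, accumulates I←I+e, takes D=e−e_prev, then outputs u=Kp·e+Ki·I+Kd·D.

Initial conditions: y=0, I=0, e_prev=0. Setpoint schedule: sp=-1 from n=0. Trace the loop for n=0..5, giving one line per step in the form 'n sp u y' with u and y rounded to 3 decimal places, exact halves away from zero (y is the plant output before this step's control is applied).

(exact arithmetic carried between steps; '≈' marks a value shown rounded to 6 d.p. or computed from one; I and e_prev carry over from the previous line; the table rounds u and y to 3 d.p., halves away from zero)
n=0: y=0, sp=-1, e=sp−y=-1; I=-1, D=e−e_prev=-1; u=3/4·(-1)+3/2·(-1)+0·(-1)=-2.25; next y=3/5·0+3/4·(-2.25)=-1.6875
n=1: y=-1.6875, sp=-1, e=sp−y=0.6875; I=-0.3125, D=e−e_prev=1.6875; u=3/4·0.6875+3/2·(-0.3125)+0·1.6875=0.046875; next y=3/5·(-1.6875)+3/4·0.046875≈-0.977344
n=2: y≈-0.977344, sp=-1, e=sp−y≈-0.022656; I≈-0.335156, D=e−e_prev≈-0.710156; u=3/4·(-0.022656)+3/2·(-0.335156)+0·(-0.710156)≈-0.519727; next y=3/5·(-0.977344)+3/4·(-0.519727)≈-0.976201
n=3: y≈-0.976201, sp=-1, e=sp−y≈-0.023799; I≈-0.358955, D=e−e_prev≈-0.001143; u=3/4·(-0.023799)+3/2·(-0.358955)+0·(-0.001143)≈-0.556282; next y=3/5·(-0.976201)+3/4·(-0.556282)≈-1.002932
n=4: y≈-1.002932, sp=-1, e=sp−y≈0.002932; I≈-0.356023, D=e−e_prev≈0.026731; u=3/4·0.002932+3/2·(-0.356023)+0·0.026731≈-0.531836; next y=3/5·(-1.002932)+3/4·(-0.531836)≈-1.000636
n=5: y≈-1.000636, sp=-1, e=sp−y≈0.000636; I≈-0.355387, D=e−e_prev≈-0.002296; u=3/4·0.000636+3/2·(-0.355387)+0·(-0.002296)≈-0.532604; next y=3/5·(-1.000636)+3/4·(-0.532604)≈-0.999834

0 -1 -2.250 0.000
1 -1 0.047 -1.688
2 -1 -0.520 -0.977
3 -1 -0.556 -0.976
4 -1 -0.532 -1.003
5 -1 -0.533 -1.001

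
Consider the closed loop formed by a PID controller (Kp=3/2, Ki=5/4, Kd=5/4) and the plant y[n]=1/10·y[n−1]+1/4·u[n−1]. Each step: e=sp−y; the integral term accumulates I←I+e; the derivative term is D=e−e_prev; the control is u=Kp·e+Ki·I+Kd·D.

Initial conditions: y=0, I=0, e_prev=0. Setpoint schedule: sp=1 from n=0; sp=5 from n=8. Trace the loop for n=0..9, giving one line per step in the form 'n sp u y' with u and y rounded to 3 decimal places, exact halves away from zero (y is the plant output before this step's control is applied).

(exact arithmetic carried between steps; '≈' marks a value shown rounded to 6 d.p. or computed from one; I and e_prev carry over from the previous line; the table rounds u and y to 3 d.p., halves away from zero)
n=0: y=0, sp=1, e=sp−y=1; I=1, D=e−e_prev=1; u=3/2·1+5/4·1+5/4·1=4; next y=1/10·0+1/4·4=1
n=1: y=1, sp=1, e=sp−y=0; I=1, D=e−e_prev=-1; u=3/2·0+5/4·1+5/4·(-1)=0; next y=1/10·1+1/4·0=0.1
n=2: y=0.1, sp=1, e=sp−y=0.9; I=1.9, D=e−e_prev=0.9; u=3/2·0.9+5/4·1.9+5/4·0.9=4.85; next y=1/10·0.1+1/4·4.85=1.2225
n=3: y=1.2225, sp=1, e=sp−y=-0.2225; I=1.6775, D=e−e_prev=-1.1225; u=3/2·(-0.2225)+5/4·1.6775+5/4·(-1.1225)=0.36; next y=1/10·1.2225+1/4·0.36=0.21225
n=4: y=0.21225, sp=1, e=sp−y=0.78775; I=2.46525, D=e−e_prev=1.01025; u=3/2·0.78775+5/4·2.46525+5/4·1.01025=5.526; next y=1/10·0.21225+1/4·5.526=1.402725
n=5: y=1.402725, sp=1, e=sp−y=-0.402725; I=2.062525, D=e−e_prev=-1.190475; u=3/2·(-0.402725)+5/4·2.062525+5/4·(-1.190475)=0.485975; next y=1/10·1.402725+1/4·0.485975≈0.261766
n=6: y≈0.261766, sp=1, e=sp−y≈0.738234; I≈2.800759, D=e−e_prev≈1.140959; u=3/2·0.738234+5/4·2.800759+5/4·1.140959≈6.034498; next y=1/10·0.261766+1/4·6.034498≈1.534801
n=7: y=1.534801, sp=1, e=sp−y=-0.534801; I≈2.265958, D=e−e_prev≈-1.273035; u=3/2·(-0.534801)+5/4·2.265958+5/4·(-1.273035)≈0.438952; next y=1/10·1.534801+1/4·0.438952≈0.263218
n=8: y≈0.263218, sp=5, e=sp−y≈4.736782; I≈7.002740, D=e−e_prev≈5.271583; u=3/2·4.736782+5/4·7.002740+5/4·5.271583≈22.448076; next y=1/10·0.263218+1/4·22.448076≈5.638341
n=9: y≈5.638341, sp=5, e=sp−y≈-0.638341; I≈6.364399, D=e−e_prev≈-5.375123; u=3/2·(-0.638341)+5/4·6.364399+5/4·(-5.375123)≈0.279084; next y=1/10·5.638341+1/4·0.279084≈0.633605

0 1 4.000 0.000
1 1 0.000 1.000
2 1 4.850 0.100
3 1 0.360 1.223
4 1 5.526 0.212
5 1 0.486 1.403
6 1 6.034 0.262
7 1 0.439 1.535
8 5 22.448 0.263
9 5 0.279 5.638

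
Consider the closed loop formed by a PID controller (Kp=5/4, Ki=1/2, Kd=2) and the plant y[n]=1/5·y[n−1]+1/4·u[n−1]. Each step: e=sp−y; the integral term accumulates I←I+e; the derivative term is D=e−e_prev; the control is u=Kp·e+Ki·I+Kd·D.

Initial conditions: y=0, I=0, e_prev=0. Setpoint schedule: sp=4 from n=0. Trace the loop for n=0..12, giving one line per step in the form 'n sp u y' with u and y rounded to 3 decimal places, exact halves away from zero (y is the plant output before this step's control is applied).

(exact arithmetic carried between steps; '≈' marks a value shown rounded to 6 d.p. or computed from one; I and e_prev carry over from the previous line; the table rounds u and y to 3 d.p., halves away from zero)
n=0: y=0, sp=4, e=sp−y=4; I=4, D=e−e_prev=4; u=5/4·4+1/2·4+2·4=15; next y=1/5·0+1/4·15=3.75
n=1: y=3.75, sp=4, e=sp−y=0.25; I=4.25, D=e−e_prev=-3.75; u=5/4·0.25+1/2·4.25+2·(-3.75)=-5.0625; next y=1/5·3.75+1/4·(-5.0625)=-0.515625
n=2: y=-0.515625, sp=4, e=sp−y=4.515625; I=8.765625, D=e−e_prev=4.265625; u=5/4·4.515625+1/2·8.765625+2·4.265625≈18.558594; next y=1/5·(-0.515625)+1/4·18.558594≈4.536523
n=3: y≈4.536523, sp=4, e=sp−y≈-0.536523; I≈8.229102, D=e−e_prev≈-5.052148; u=5/4·(-0.536523)+1/2·8.229102+2·(-5.052148)≈-6.660400; next y=1/5·4.536523+1/4·(-6.660400)≈-0.757795
n=4: y≈-0.757795, sp=4, e=sp−y≈4.757795; I≈12.986897, D=e−e_prev≈5.294319; u=5/4·4.757795+1/2·12.986897+2·5.294319≈23.029330; next y=1/5·(-0.757795)+1/4·23.029330≈5.605774
n=5: y≈5.605774, sp=4, e=sp−y≈-1.605774; I≈11.381123, D=e−e_prev≈-6.363569; u=5/4·(-1.605774)+1/2·11.381123+2·(-6.363569)≈-9.043793; next y=1/5·5.605774+1/4·(-9.043793)≈-1.139794
n=6: y≈-1.139794, sp=4, e=sp−y≈5.139794; I≈16.520917, D=e−e_prev≈6.745567; u=5/4·5.139794+1/2·16.520917+2·6.745567≈28.176335; next y=1/5·(-1.139794)+1/4·28.176335≈6.816125
n=7: y≈6.816125, sp=4, e=sp−y≈-2.816125; I≈13.704792, D=e−e_prev≈-7.955919; u=5/4·(-2.816125)+1/2·13.704792+2·(-7.955919)≈-12.579597; next y=1/5·6.816125+1/4·(-12.579597)≈-1.781674
n=8: y≈-1.781674, sp=4, e=sp−y≈5.781674; I≈19.486466, D=e−e_prev≈8.597799; u=5/4·5.781674+1/2·19.486466+2·8.597799≈34.165925; next y=1/5·(-1.781674)+1/4·34.165925≈8.185146
n=9: y≈8.185146, sp=4, e=sp−y≈-4.185146; I≈15.301320, D=e−e_prev≈-9.966821; u=5/4·(-4.185146)+1/2·15.301320+2·(-9.966821)≈-17.514414; next y=1/5·8.185146+1/4·(-17.514414)≈-2.741574
n=10: y≈-2.741574, sp=4, e=sp−y≈6.741574; I≈22.042894, D=e−e_prev≈10.926721; u=5/4·6.741574+1/2·22.042894+2·10.926721≈41.301856; next y=1/5·(-2.741574)+1/4·41.301856≈9.777149
n=11: y≈9.777149, sp=4, e=sp−y≈-5.777149; I≈16.265745, D=e−e_prev≈-12.518723; u=5/4·(-5.777149)+1/2·16.265745+2·(-12.518723)≈-24.126011; next y=1/5·9.777149+1/4·(-24.126011)≈-4.076073
n=12: y≈-4.076073, sp=4, e=sp−y≈8.076073; I≈24.341818, D=e−e_prev≈13.853222; u=5/4·8.076073+1/2·24.341818+2·13.853222≈49.972444; next y=1/5·(-4.076073)+1/4·49.972444≈11.677896

0 4 15.000 0.000
1 4 -5.063 3.750
2 4 18.559 -0.516
3 4 -6.660 4.537
4 4 23.029 -0.758
5 4 -9.044 5.606
6 4 28.176 -1.140
7 4 -12.580 6.816
8 4 34.166 -1.782
9 4 -17.514 8.185
10 4 41.302 -2.742
11 4 -24.126 9.777
12 4 49.972 -4.076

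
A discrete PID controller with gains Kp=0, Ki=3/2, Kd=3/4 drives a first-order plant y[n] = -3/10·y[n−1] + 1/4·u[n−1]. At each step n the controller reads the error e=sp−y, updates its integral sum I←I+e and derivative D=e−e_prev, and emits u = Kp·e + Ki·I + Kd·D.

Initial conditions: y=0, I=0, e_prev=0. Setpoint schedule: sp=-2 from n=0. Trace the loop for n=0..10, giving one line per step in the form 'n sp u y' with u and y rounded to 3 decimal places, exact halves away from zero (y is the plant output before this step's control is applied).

0 -2 -4.500 0.000
1 -2 -3.469 -1.125
2 -2 -6.964 -0.530
3 -2 -6.355 -1.582
4 -2 -8.824 -1.114
5 -2 -8.097 -1.872
6 -2 -9.778 -1.463
7 -2 -9.056 -2.006
8 -2 -10.227 -1.662
9 -2 -9.585 -2.058
10 -2 -10.423 -1.779

(exact arithmetic carried between steps; '≈' marks a value shown rounded to 6 d.p. or computed from one; I and e_prev carry over from the previous line; the table rounds u and y to 3 d.p., halves away from zero)
n=0: y=0, sp=-2, e=sp−y=-2; I=-2, D=e−e_prev=-2; u=0·(-2)+3/2·(-2)+3/4·(-2)=-4.5; next y=-3/10·0+1/4·(-4.5)=-1.125
n=1: y=-1.125, sp=-2, e=sp−y=-0.875; I=-2.875, D=e−e_prev=1.125; u=0·(-0.875)+3/2·(-2.875)+3/4·1.125=-3.46875; next y=-3/10·(-1.125)+1/4·(-3.46875)≈-0.529688
n=2: y≈-0.529688, sp=-2, e=sp−y≈-1.470313; I≈-4.345313, D=e−e_prev≈-0.595313; u=0·(-1.470313)+3/2·(-4.345313)+3/4·(-0.595313)≈-6.964453; next y=-3/10·(-0.529688)+1/4·(-6.964453)≈-1.582207
n=3: y≈-1.582207, sp=-2, e=sp−y≈-0.417793; I≈-4.763105, D=e−e_prev≈1.052520; u=0·(-0.417793)+3/2·(-4.763105)+3/4·1.052520≈-6.355269; next y=-3/10·(-1.582207)+1/4·(-6.355269)≈-1.114155
n=4: y≈-1.114155, sp=-2, e=sp−y≈-0.885845; I≈-5.648950, D=e−e_prev≈-0.468052; u=0·(-0.885845)+3/2·(-5.648950)+3/4·(-0.468052)≈-8.824465; next y=-3/10·(-1.114155)+1/4·(-8.824465)≈-1.871870
n=5: y≈-1.871870, sp=-2, e=sp−y≈-0.128130; I≈-5.777081, D=e−e_prev≈0.757715; u=0·(-0.128130)+3/2·(-5.777081)+3/4·0.757715≈-8.097335; next y=-3/10·(-1.871870)+1/4·(-8.097335)≈-1.462773
n=6: y≈-1.462773, sp=-2, e=sp−y≈-0.537227; I≈-6.314308, D=e−e_prev≈-0.409097; u=0·(-0.537227)+3/2·(-6.314308)+3/4·(-0.409097)≈-9.778284; next y=-3/10·(-1.462773)+1/4·(-9.778284)≈-2.005739
n=7: y≈-2.005739, sp=-2, e=sp−y≈0.005739; I≈-6.308569, D=e−e_prev≈0.542966; u=0·0.005739+3/2·(-6.308569)+3/4·0.542966≈-9.055628; next y=-3/10·(-2.005739)+1/4·(-9.055628)≈-1.662185
n=8: y≈-1.662185, sp=-2, e=sp−y≈-0.337815; I≈-6.646383, D=e−e_prev≈-0.343554; u=0·(-0.337815)+3/2·(-6.646383)+3/4·(-0.343554)≈-10.227240; next y=-3/10·(-1.662185)+1/4·(-10.227240)≈-2.058155
n=9: y≈-2.058155, sp=-2, e=sp−y≈0.058155; I≈-6.588229, D=e−e_prev≈0.395969; u=0·0.058155+3/2·(-6.588229)+3/4·0.395969≈-9.585366; next y=-3/10·(-2.058155)+1/4·(-9.585366)≈-1.778895
n=10: y≈-1.778895, sp=-2, e=sp−y≈-0.221105; I≈-6.809334, D=e−e_prev≈-0.279259; u=0·(-0.221105)+3/2·(-6.809334)+3/4·(-0.279259)≈-10.423445; next y=-3/10·(-1.778895)+1/4·(-10.423445)≈-2.072193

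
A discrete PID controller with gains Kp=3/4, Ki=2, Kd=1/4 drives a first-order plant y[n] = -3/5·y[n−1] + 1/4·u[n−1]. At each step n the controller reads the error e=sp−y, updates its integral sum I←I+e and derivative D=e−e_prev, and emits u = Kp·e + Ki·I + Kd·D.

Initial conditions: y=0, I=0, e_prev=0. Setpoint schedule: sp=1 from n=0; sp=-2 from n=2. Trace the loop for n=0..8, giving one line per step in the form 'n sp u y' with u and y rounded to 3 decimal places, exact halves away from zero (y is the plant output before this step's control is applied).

0 1 3.000 0.000
1 1 2.500 0.750
2 -2 -4.088 0.175
3 -2 -3.926 -1.127
4 -2 -8.462 -0.305
5 -2 -6.765 -1.932
6 -2 -11.509 -0.532
7 -2 -8.016 -2.558
8 -2 -13.673 -0.469

(exact arithmetic carried between steps; '≈' marks a value shown rounded to 6 d.p. or computed from one; I and e_prev carry over from the previous line; the table rounds u and y to 3 d.p., halves away from zero)
n=0: y=0, sp=1, e=sp−y=1; I=1, D=e−e_prev=1; u=3/4·1+2·1+1/4·1=3; next y=-3/5·0+1/4·3=0.75
n=1: y=0.75, sp=1, e=sp−y=0.25; I=1.25, D=e−e_prev=-0.75; u=3/4·0.25+2·1.25+1/4·(-0.75)=2.5; next y=-3/5·0.75+1/4·2.5=0.175
n=2: y=0.175, sp=-2, e=sp−y=-2.175; I=-0.925, D=e−e_prev=-2.425; u=3/4·(-2.175)+2·(-0.925)+1/4·(-2.425)=-4.0875; next y=-3/5·0.175+1/4·(-4.0875)=-1.126875
n=3: y=-1.126875, sp=-2, e=sp−y=-0.873125; I=-1.798125, D=e−e_prev=1.301875; u=3/4·(-0.873125)+2·(-1.798125)+1/4·1.301875=-3.925625; next y=-3/5·(-1.126875)+1/4·(-3.925625)≈-0.305281
n=4: y≈-0.305281, sp=-2, e=sp−y≈-1.694719; I≈-3.492844, D=e−e_prev≈-0.821594; u=3/4·(-1.694719)+2·(-3.492844)+1/4·(-0.821594)≈-8.462125; next y=-3/5·(-0.305281)+1/4·(-8.462125)≈-1.932363
n=5: y≈-1.932363, sp=-2, e=sp−y≈-0.067638; I≈-3.560481, D=e−e_prev≈1.627081; u=3/4·(-0.067638)+2·(-3.560481)+1/4·1.627081≈-6.764920; next y=-3/5·(-1.932363)+1/4·(-6.764920)≈-0.531813
n=6: y≈-0.531813, sp=-2, e=sp−y≈-1.468187; I≈-5.028669, D=e−e_prev≈-1.400550; u=3/4·(-1.468187)+2·(-5.028669)+1/4·(-1.400550)≈-11.508615; next y=-3/5·(-0.531813)+1/4·(-11.508615)≈-2.558066
n=7: y≈-2.558066, sp=-2, e=sp−y≈0.558066; I≈-4.470602, D=e−e_prev≈2.026254; u=3/4·0.558066+2·(-4.470602)+1/4·2.026254≈-8.016092; next y=-3/5·(-2.558066)+1/4·(-8.016092)≈-0.469183
n=8: y≈-0.469183, sp=-2, e=sp−y≈-1.530817; I≈-6.001419, D=e−e_prev≈-2.088883; u=3/4·(-1.530817)+2·(-6.001419)+1/4·(-2.088883)≈-13.673172; next y=-3/5·(-0.469183)+1/4·(-13.673172)≈-3.136783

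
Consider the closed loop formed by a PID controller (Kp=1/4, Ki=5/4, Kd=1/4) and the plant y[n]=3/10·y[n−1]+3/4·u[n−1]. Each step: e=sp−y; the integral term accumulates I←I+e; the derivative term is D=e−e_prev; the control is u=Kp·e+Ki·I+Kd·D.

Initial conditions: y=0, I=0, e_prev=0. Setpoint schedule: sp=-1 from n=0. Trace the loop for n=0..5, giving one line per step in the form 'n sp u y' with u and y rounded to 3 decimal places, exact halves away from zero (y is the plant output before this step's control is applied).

(exact arithmetic carried between steps; '≈' marks a value shown rounded to 6 d.p. or computed from one; I and e_prev carry over from the previous line; the table rounds u and y to 3 d.p., halves away from zero)
n=0: y=0, sp=-1, e=sp−y=-1; I=-1, D=e−e_prev=-1; u=1/4·(-1)+5/4·(-1)+1/4·(-1)=-1.75; next y=3/10·0+3/4·(-1.75)=-1.3125
n=1: y=-1.3125, sp=-1, e=sp−y=0.3125; I=-0.6875, D=e−e_prev=1.3125; u=1/4·0.3125+5/4·(-0.6875)+1/4·1.3125=-0.453125; next y=3/10·(-1.3125)+3/4·(-0.453125)≈-0.733594
n=2: y≈-0.733594, sp=-1, e=sp−y≈-0.266406; I≈-0.953906, D=e−e_prev≈-0.578906; u=1/4·(-0.266406)+5/4·(-0.953906)+1/4·(-0.578906)≈-1.403711; next y=3/10·(-0.733594)+3/4·(-1.403711)≈-1.272861
n=3: y≈-1.272861, sp=-1, e=sp−y≈0.272861; I≈-0.681045, D=e−e_prev≈0.539268; u=1/4·0.272861+5/4·(-0.681045)+1/4·0.539268≈-0.648274; next y=3/10·(-1.272861)+3/4·(-0.648274)≈-0.868064
n=4: y≈-0.868064, sp=-1, e=sp−y≈-0.131936; I≈-0.812981, D=e−e_prev≈-0.404797; u=1/4·(-0.131936)+5/4·(-0.812981)+1/4·(-0.404797)≈-1.150410; next y=3/10·(-0.868064)+3/4·(-1.150410)≈-1.123226
n=5: y≈-1.123226, sp=-1, e=sp−y≈0.123226; I≈-0.689755, D=e−e_prev≈0.255163; u=1/4·0.123226+5/4·(-0.689755)+1/4·0.255163≈-0.767596; next y=3/10·(-1.123226)+3/4·(-0.767596)≈-0.912665

0 -1 -1.750 0.000
1 -1 -0.453 -1.313
2 -1 -1.404 -0.734
3 -1 -0.648 -1.273
4 -1 -1.150 -0.868
5 -1 -0.768 -1.123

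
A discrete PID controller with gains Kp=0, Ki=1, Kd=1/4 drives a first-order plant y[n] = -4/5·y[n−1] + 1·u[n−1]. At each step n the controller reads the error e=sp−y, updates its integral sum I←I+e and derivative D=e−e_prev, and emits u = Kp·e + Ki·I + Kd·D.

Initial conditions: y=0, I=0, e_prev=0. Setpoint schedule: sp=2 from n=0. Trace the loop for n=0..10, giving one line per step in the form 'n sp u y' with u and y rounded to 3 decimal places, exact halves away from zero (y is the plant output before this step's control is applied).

(exact arithmetic carried between steps; '≈' marks a value shown rounded to 6 d.p. or computed from one; I and e_prev carry over from the previous line; the table rounds u and y to 3 d.p., halves away from zero)
n=0: y=0, sp=2, e=sp−y=2; I=2, D=e−e_prev=2; u=0·2+1·2+1/4·2=2.5; next y=-4/5·0+1·2.5=2.5
n=1: y=2.5, sp=2, e=sp−y=-0.5; I=1.5, D=e−e_prev=-2.5; u=0·(-0.5)+1·1.5+1/4·(-2.5)=0.875; next y=-4/5·2.5+1·0.875=-1.125
n=2: y=-1.125, sp=2, e=sp−y=3.125; I=4.625, D=e−e_prev=3.625; u=0·3.125+1·4.625+1/4·3.625=5.53125; next y=-4/5·(-1.125)+1·5.53125=6.43125
n=3: y=6.43125, sp=2, e=sp−y=-4.43125; I=0.19375, D=e−e_prev=-7.55625; u=0·(-4.43125)+1·0.19375+1/4·(-7.55625)≈-1.695313; next y=-4/5·6.43125+1·(-1.695313)≈-6.840313
n=4: y≈-6.840313, sp=2, e=sp−y≈8.840313; I≈9.034063, D=e−e_prev≈13.271563; u=0·8.840313+1·9.034063+1/4·13.271563≈12.351953; next y=-4/5·(-6.840313)+1·12.351953≈17.824203
n=5: y≈17.824203, sp=2, e=sp−y≈-15.824203; I≈-6.790141, D=e−e_prev≈-24.664516; u=0·(-15.824203)+1·(-6.790141)+1/4·(-24.664516)≈-12.956270; next y=-4/5·17.824203+1·(-12.956270)≈-27.215632
n=6: y≈-27.215632, sp=2, e=sp−y≈29.215632; I≈22.425491, D=e−e_prev≈45.039835; u=0·29.215632+1·22.425491+1/4·45.039835≈33.685450; next y=-4/5·(-27.215632)+1·33.685450≈55.457956
n=7: y≈55.457956, sp=2, e=sp−y≈-53.457956; I≈-31.032464, D=e−e_prev≈-82.673588; u=0·(-53.457956)+1·(-31.032464)+1/4·(-82.673588)≈-51.700861; next y=-4/5·55.457956+1·(-51.700861)≈-96.067226
n=8: y≈-96.067226, sp=2, e=sp−y≈98.067226; I≈67.034762, D=e−e_prev≈151.525182; u=0·98.067226+1·67.034762+1/4·151.525182≈104.916057; next y=-4/5·(-96.067226)+1·104.916057≈181.769838
n=9: y≈181.769838, sp=2, e=sp−y≈-179.769838; I≈-112.735076, D=e−e_prev≈-277.837064; u=0·(-179.769838)+1·(-112.735076)+1/4·(-277.837064)≈-182.194342; next y=-4/5·181.769838+1·(-182.194342)≈-327.610213
n=10: y≈-327.610213, sp=2, e=sp−y≈329.610213; I≈216.875136, D=e−e_prev≈509.380051; u=0·329.610213+1·216.875136+1/4·509.380051≈344.220149; next y=-4/5·(-327.610213)+1·344.220149≈606.308319

0 2 2.500 0.000
1 2 0.875 2.500
2 2 5.531 -1.125
3 2 -1.695 6.431
4 2 12.352 -6.840
5 2 -12.956 17.824
6 2 33.685 -27.216
7 2 -51.701 55.458
8 2 104.916 -96.067
9 2 -182.194 181.770
10 2 344.220 -327.610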